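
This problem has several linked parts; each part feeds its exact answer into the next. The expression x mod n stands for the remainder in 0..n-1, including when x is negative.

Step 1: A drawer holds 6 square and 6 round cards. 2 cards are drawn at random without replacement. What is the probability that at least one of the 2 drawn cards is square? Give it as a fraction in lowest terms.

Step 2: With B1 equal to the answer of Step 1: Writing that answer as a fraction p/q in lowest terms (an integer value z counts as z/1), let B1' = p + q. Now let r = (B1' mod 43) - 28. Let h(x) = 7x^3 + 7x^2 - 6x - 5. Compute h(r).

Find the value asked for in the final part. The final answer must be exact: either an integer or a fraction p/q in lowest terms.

10093

Step 1: total draws C(12,2) = 66; complement C(6,2) = 15; favorable 66 - 15 = 51; P = 17/22; answer 17/22
Step 2: B1 = 17/22; threaded value p + q = 39; r = 11; 7*(11)^3 + 7*(11)^2 - 6*(11)^1 - 5 = (9317) + (847) + (-66) + (-5) = 10093; answer 10093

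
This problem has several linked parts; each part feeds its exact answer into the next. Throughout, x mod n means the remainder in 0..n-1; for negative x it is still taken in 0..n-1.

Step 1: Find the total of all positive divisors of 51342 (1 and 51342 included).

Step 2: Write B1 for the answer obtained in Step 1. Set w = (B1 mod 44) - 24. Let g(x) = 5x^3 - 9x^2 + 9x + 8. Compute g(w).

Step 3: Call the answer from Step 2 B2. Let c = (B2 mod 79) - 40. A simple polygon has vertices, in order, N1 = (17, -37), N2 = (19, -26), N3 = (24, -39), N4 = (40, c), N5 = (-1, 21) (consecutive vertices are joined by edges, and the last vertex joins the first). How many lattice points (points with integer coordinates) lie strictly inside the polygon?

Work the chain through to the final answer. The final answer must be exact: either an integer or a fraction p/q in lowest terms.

Step 1: 51342 = 2 * 3 * 43 * 199; sigma = (1 + 2) * (1 + 3) * (1 + 43) * (1 + 199) = 3 * 4 * 44 * 200 = 105600; answer 105600
Step 2: B1 = 105600; w = -24; 5*(-24)^3 - 9*(-24)^2 + 9*(-24)^1 + 8 = (-69120) + (-5184) + (-216) + (8) = -74512; answer -74512
Step 3: B2 = -74512; c = 24; cross terms: (17*-26 - 19*-37)=261, (19*-39 - 24*-26)=-117, (24*24 - 40*-39)=2136, (40*21 - -1*24)=864, (-1*-37 - 17*21)=-320; twice the area = |2824| = 2824; area = 1412; boundary points = 1 + 1 + 1 + 1 + 2 = 6; strictly interior points = area - boundary/2 + 1 = 1410; answer 1410

1410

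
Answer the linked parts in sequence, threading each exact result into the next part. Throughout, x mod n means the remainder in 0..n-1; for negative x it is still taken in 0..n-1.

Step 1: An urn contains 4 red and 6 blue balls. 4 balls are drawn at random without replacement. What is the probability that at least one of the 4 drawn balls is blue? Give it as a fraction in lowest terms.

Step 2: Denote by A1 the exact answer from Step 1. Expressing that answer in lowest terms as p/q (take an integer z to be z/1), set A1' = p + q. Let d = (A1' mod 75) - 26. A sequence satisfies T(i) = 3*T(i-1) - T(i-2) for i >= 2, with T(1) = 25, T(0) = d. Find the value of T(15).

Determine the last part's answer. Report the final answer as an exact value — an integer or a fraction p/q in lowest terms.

15080402

Step 1: total draws C(10,4) = 210; complement C(4,4) = 1; favorable 210 - 1 = 209; P = 209/210; answer 209/210
Step 2: A1 = 209/210; threaded value p + q = 419; d = 18; T(2) = 3*(25) - 1*(18) = 57; iterating: T(2)=57, T(3)=146, T(4)=381, T(5)=997, T(6)=2610, T(7)=6833, T(8)=17889, T(9)=46834, T(10)=122613, T(11)=321005, T(12)=840402, T(13)=2200201, T(14)=5760201, T(15)=15080402; answer 15080402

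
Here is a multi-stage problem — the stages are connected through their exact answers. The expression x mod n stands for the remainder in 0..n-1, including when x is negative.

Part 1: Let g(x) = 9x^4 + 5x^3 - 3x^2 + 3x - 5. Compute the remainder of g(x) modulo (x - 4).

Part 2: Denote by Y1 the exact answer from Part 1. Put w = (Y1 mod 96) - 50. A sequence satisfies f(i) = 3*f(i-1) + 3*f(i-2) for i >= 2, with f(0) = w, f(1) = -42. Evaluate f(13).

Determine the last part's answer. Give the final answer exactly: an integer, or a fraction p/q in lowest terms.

Part 1: remainder = value at the root: 9*(4)^4 + 5*(4)^3 - 3*(4)^2 + 3*(4)^1 - 5 = (2304) + (320) + (-48) + (12) + (-5) = 2583; answer 2583
Part 2: Y1 = 2583; w = 37; f(2) = 3*(-42) + 3*(37) = -15; iterating: f(2)=-15, f(3)=-171, f(4)=-558, f(5)=-2187, f(6)=-8235, f(7)=-31266, f(8)=-118503, f(9)=-449307, f(10)=-1703430, f(11)=-6458211, f(12)=-24484923, f(13)=-92829402; answer -92829402

-92829402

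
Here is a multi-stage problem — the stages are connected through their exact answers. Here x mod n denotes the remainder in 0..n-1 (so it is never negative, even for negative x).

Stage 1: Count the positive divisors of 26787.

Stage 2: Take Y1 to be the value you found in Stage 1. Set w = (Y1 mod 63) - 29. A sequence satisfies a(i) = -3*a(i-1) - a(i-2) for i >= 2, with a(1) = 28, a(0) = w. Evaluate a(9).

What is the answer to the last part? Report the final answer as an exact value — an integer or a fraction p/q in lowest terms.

47677

Stage 1: 26787 = 3 * 8929; number of divisors = (1+1) * (1+1) = 4; answer 4
Stage 2: Y1 = 4; w = -25; a(2) = -3*(28) - 1*(-25) = -59; iterating: a(2)=-59, a(3)=149, a(4)=-388, a(5)=1015, a(6)=-2657, a(7)=6956, a(8)=-18211, a(9)=47677; answer 47677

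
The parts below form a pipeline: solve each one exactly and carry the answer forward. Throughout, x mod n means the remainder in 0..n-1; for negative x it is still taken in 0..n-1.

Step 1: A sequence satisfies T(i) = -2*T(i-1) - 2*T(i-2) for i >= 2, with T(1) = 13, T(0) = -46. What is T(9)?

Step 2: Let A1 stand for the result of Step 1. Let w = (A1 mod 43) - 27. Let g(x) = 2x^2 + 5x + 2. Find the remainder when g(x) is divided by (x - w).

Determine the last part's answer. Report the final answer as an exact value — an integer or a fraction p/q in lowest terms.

Step 1: T(2) = -2*(13) - 2*(-46) = 66; iterating: T(2)=66, T(3)=-158, T(4)=184, T(5)=-52, T(6)=-264, T(7)=632, T(8)=-736, T(9)=208; answer 208
Step 2: A1 = 208; w = 9; remainder = value at the root: 2*(9)^2 + 5*(9)^1 + 2 = (162) + (45) + (2) = 209; answer 209

209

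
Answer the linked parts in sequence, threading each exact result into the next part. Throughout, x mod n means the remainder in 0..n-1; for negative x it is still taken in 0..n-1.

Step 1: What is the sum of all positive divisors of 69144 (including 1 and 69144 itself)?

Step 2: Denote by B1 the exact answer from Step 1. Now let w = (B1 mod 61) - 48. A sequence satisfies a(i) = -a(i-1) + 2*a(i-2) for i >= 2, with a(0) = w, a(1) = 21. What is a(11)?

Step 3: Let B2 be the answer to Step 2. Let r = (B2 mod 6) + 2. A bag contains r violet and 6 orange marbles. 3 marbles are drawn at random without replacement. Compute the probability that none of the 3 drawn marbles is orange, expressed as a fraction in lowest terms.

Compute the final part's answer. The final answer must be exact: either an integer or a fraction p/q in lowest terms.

Step 1: 69144 = 2^3 * 3 * 43 * 67; sigma = (1 + 2 + 4 + 8) * (1 + 3) * (1 + 43) * (1 + 67) = 15 * 4 * 44 * 68 = 179520; answer 179520
Step 2: B1 = 179520; w = 10; a(2) = -1*(21) + 2*(10) = -1; iterating: a(2)=-1, a(3)=43, a(4)=-45, a(5)=131, a(6)=-221, a(7)=483, a(8)=-925, a(9)=1891, a(10)=-3741, a(11)=7523; answer 7523
Step 3: B2 = 7523; r = 7; total draws C(13,3) = 286; favorable C(7,3) = 35; P = 35/286; answer 35/286

35/286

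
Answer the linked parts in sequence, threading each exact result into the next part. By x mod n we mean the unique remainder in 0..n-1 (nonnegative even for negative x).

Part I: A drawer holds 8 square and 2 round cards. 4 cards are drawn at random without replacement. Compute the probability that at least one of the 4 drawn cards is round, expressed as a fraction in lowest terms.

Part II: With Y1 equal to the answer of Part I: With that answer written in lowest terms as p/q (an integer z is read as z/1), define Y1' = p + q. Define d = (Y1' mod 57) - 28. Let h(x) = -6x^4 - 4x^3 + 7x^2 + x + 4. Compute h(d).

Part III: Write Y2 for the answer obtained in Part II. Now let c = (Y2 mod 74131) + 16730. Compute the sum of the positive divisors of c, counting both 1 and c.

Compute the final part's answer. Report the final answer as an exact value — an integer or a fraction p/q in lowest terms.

Part I: total draws C(10,4) = 210; complement C(8,4) = 70; favorable 210 - 70 = 140; P = 2/3; answer 2/3
Part II: Y1 = 2/3; threaded value p + q = 5; d = -23; -6*(-23)^4 - 4*(-23)^3 + 7*(-23)^2 + 1*(-23)^1 + 4 = (-1679046) + (48668) + (3703) + (-23) + (4) = -1626694; answer -1626694
Part III: Y2 = -1626694; c = 20918; 20918 = 2 * 10459; sigma = (1 + 2) * (1 + 10459) = 3 * 10460 = 31380; answer 31380

31380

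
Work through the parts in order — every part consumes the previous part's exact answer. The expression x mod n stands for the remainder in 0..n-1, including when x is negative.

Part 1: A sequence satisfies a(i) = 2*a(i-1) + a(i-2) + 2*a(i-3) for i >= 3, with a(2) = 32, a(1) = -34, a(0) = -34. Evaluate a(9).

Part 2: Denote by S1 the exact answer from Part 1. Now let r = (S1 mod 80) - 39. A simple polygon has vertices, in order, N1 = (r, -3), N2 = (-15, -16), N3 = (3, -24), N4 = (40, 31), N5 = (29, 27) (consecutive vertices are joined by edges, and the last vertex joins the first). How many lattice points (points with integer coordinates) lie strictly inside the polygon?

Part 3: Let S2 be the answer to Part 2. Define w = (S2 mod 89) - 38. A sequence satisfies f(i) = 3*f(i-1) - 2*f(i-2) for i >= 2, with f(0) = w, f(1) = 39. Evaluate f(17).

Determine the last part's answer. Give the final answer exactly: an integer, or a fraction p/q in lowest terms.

1572879

Part 1: a(3) = 2*(32) + 1*(-34) + 2*(-34) = -38; iterating: a(3)=-38, a(4)=-112, a(5)=-198, a(6)=-584, a(7)=-1590, a(8)=-4160, a(9)=-11078; answer -11078
Part 2: S1 = -11078; r = 3; cross terms: (3*-16 - -15*-3)=-93, (-15*-24 - 3*-16)=408, (3*31 - 40*-24)=1053, (40*27 - 29*31)=181, (29*-3 - 3*27)=-168; twice the area = |1381| = 1381; area = 1381/2; boundary points = 1 + 2 + 1 + 1 + 2 = 7; strictly interior points = area - boundary/2 + 1 = 688; answer 688
Part 3: S2 = 688; w = 27; f(2) = 3*(39) - 2*(27) = 63; iterating: f(2)=63, f(3)=111, f(4)=207, f(5)=399, f(6)=783, f(7)=1551, f(8)=3087, f(9)=6159, f(10)=12303, f(11)=24591, f(12)=49167, f(13)=98319, f(14)=196623, f(15)=393231, f(16)=786447, f(17)=1572879; answer 1572879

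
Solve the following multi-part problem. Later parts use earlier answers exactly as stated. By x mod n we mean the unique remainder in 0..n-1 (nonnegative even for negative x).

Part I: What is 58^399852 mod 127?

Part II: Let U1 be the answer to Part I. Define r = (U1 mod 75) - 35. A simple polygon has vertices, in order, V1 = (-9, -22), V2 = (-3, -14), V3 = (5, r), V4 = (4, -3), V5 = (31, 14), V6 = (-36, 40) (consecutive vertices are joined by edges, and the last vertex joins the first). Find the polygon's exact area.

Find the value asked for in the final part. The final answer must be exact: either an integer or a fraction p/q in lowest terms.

3293/2

Part I: squarings mod 127: 58^1=58, 58^2=62, 58^4=34, 58^8=13, 58^16=42, 58^32=113, 58^64=69, 58^128=62, 58^256=34, 58^512=13, 58^1024=42, 58^2048=113, 58^4096=69, 58^8192=62, 58^16384=34, 58^32768=13, 58^65536=42, 58^131072=113, 58^262144=69; 58^399852 = 58^4 * 58^8 * 58^32 * 58^64 * 58^128 * 58^256 * 58^2048 * 58^4096 * 58^131072 * 58^262144 = 16 (mod 127); answer 16
Part II: U1 = 16; r = -19; cross terms: (-9*-14 - -3*-22)=60, (-3*-19 - 5*-14)=127, (5*-3 - 4*-19)=61, (4*14 - 31*-3)=149, (31*40 - -36*14)=1744, (-36*-22 - -9*40)=1152; twice the area = |3293| = 3293; area = 3293/2; answer 3293/2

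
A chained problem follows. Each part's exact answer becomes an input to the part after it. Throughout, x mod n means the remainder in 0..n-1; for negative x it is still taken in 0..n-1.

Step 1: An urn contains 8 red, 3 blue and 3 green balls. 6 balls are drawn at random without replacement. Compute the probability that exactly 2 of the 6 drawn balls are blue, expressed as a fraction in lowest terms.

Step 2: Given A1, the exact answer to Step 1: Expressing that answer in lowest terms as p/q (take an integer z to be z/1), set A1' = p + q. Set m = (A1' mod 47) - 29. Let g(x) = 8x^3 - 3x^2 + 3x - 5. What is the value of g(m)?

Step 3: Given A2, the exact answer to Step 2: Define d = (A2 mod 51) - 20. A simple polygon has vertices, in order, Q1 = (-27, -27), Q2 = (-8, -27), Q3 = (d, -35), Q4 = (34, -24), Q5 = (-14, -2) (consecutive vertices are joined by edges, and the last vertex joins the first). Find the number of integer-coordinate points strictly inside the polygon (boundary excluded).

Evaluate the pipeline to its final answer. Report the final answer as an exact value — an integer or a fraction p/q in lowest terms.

Step 1: total draws C(14,6) = 3003; favorable C(3,2)*C(11,4) = 990; P = 30/91; answer 30/91
Step 2: A1 = 30/91; threaded value p + q = 121; m = -2; 8*(-2)^3 - 3*(-2)^2 + 3*(-2)^1 - 5 = (-64) + (-12) + (-6) + (-5) = -87; answer -87
Step 3: A2 = -87; d = -5; cross terms: (-27*-27 - -8*-27)=513, (-8*-35 - -5*-27)=145, (-5*-24 - 34*-35)=1310, (34*-2 - -14*-24)=-404, (-14*-27 - -27*-2)=324; twice the area = |1888| = 1888; area = 944; boundary points = 19 + 1 + 1 + 2 + 1 = 24; strictly interior points = area - boundary/2 + 1 = 933; answer 933

933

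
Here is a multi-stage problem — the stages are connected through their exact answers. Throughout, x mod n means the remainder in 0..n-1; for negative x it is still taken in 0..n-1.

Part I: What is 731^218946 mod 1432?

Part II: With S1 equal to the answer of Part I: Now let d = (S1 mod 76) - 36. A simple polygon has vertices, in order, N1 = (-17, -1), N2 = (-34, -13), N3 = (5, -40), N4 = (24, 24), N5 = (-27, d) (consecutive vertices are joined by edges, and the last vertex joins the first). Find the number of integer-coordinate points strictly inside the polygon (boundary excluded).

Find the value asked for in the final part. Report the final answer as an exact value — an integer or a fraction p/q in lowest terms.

Part I: squarings mod 1432: 731^1=731, 731^2=225, 731^4=505, 731^8=129, 731^16=889, 731^32=1289, 731^64=401, 731^128=417, 731^256=617, 731^512=1209, 731^1024=1041, 731^2048=1089, 731^4096=225, 731^8192=505, 731^16384=129, 731^32768=889, 731^65536=1289, 731^131072=401; 731^218946 = 731^2 * 731^64 * 731^256 * 731^512 * 731^1024 * 731^4096 * 731^16384 * 731^65536 * 731^131072 = 497 (mod 1432); answer 497
Part II: S1 = 497; d = 5; cross terms: (-17*-13 - -34*-1)=187, (-34*-40 - 5*-13)=1425, (5*24 - 24*-40)=1080, (24*5 - -27*24)=768, (-27*-1 - -17*5)=112; twice the area = |3572| = 3572; area = 1786; boundary points = 1 + 3 + 1 + 1 + 2 = 8; strictly interior points = area - boundary/2 + 1 = 1783; answer 1783

1783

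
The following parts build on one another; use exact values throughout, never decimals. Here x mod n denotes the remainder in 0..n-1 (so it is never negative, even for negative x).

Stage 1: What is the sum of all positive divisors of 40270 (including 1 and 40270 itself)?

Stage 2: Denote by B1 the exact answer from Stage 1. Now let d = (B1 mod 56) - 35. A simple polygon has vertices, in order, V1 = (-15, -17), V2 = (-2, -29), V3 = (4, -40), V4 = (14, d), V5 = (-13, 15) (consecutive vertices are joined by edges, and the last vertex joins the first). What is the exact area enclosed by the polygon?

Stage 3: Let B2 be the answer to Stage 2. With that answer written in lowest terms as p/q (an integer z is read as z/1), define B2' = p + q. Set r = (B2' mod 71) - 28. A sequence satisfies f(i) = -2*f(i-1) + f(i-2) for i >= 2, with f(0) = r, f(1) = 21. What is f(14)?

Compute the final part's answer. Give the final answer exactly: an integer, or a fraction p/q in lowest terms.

-1729883

Stage 1: 40270 = 2 * 5 * 4027; sigma = (1 + 2) * (1 + 5) * (1 + 4027) = 3 * 6 * 4028 = 72504; answer 72504
Stage 2: B1 = 72504; d = 5; cross terms: (-15*-29 - -2*-17)=401, (-2*-40 - 4*-29)=196, (4*5 - 14*-40)=580, (14*15 - -13*5)=275, (-13*-17 - -15*15)=446; twice the area = |1898| = 1898; area = 949; answer 949
Stage 3: B2 = 949; threaded value p + q = 950; r = -1; f(2) = -2*(21) + 1*(-1) = -43; iterating: f(2)=-43, f(3)=107, f(4)=-257, f(5)=621, f(6)=-1499, f(7)=3619, f(8)=-8737, f(9)=21093, f(10)=-50923, f(11)=122939, f(12)=-296801, f(13)=716541, f(14)=-1729883; answer -1729883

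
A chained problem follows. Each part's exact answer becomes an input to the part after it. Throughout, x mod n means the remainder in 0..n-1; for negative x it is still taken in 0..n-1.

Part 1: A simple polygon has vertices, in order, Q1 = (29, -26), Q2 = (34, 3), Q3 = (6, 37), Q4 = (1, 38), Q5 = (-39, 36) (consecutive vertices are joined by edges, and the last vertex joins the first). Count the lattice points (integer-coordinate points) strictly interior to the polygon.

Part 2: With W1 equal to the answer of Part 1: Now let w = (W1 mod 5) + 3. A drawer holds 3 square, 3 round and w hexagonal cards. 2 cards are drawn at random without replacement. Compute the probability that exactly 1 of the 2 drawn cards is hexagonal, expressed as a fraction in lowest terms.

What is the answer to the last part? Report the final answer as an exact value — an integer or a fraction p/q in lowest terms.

Part 1: cross terms: (29*3 - 34*-26)=971, (34*37 - 6*3)=1240, (6*38 - 1*37)=191, (1*36 - -39*38)=1518, (-39*-26 - 29*36)=-30; twice the area = |3890| = 3890; area = 1945; boundary points = 1 + 2 + 1 + 2 + 2 = 8; strictly interior points = area - boundary/2 + 1 = 1942; answer 1942
Part 2: W1 = 1942; w = 5; total draws C(11,2) = 55; favorable C(5,1)*C(6,1) = 30; P = 6/11; answer 6/11

6/11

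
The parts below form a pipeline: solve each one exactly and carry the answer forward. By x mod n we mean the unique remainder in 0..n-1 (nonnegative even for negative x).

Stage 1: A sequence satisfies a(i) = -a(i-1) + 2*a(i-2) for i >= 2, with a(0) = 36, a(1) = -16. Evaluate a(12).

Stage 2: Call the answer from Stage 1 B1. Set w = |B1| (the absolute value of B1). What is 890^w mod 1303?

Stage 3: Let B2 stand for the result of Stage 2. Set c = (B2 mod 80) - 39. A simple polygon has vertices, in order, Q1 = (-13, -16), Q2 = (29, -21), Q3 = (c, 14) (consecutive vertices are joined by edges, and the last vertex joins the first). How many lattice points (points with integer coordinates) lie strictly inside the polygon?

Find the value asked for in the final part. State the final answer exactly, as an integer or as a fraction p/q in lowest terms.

Stage 1: a(2) = -1*(-16) + 2*(36) = 88; iterating: a(2)=88, a(3)=-120, a(4)=296, a(5)=-536, a(6)=1128, a(7)=-2200, a(8)=4456, a(9)=-8856, a(10)=17768, a(11)=-35480, a(12)=71016; answer 71016
Stage 2: B1 = 71016; w = 71016; squarings mod 1303: 890^1=890, 890^2=1179, 890^4=1043, 890^8=1147, 890^16=882, 890^32=33, 890^64=1089, 890^128=191, 890^256=1300, 890^512=9, 890^1024=81, 890^2048=46, 890^4096=813, 890^8192=348, 890^16384=1228, 890^32768=413, 890^65536=1179; 890^71016 = 890^8 * 890^32 * 890^64 * 890^256 * 890^1024 * 890^4096 * 890^65536 = 1051 (mod 1303); answer 1051
Stage 3: B2 = 1051; c = -28; cross terms: (-13*-21 - 29*-16)=737, (29*14 - -28*-21)=-182, (-28*-16 - -13*14)=630; twice the area = |1185| = 1185; area = 1185/2; boundary points = 1 + 1 + 15 = 17; strictly interior points = area - boundary/2 + 1 = 585; answer 585

585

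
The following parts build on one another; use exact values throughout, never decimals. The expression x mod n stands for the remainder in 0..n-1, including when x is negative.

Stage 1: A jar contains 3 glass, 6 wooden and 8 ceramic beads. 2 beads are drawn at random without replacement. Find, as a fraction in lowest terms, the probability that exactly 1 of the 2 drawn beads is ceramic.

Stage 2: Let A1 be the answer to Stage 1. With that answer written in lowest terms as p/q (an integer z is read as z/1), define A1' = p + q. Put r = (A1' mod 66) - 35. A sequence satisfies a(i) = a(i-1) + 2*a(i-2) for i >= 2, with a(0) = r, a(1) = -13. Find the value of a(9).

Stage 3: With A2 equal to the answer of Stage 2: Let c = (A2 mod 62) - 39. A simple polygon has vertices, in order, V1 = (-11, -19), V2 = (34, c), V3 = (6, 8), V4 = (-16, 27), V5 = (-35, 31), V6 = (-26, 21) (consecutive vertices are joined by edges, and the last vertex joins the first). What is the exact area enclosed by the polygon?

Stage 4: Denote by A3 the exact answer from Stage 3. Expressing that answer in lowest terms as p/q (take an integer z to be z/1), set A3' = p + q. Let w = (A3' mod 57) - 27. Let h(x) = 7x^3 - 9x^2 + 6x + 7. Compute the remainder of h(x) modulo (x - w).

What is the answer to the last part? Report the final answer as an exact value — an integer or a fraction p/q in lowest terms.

-102089

Stage 1: total draws C(17,2) = 136; favorable C(8,1)*C(9,1) = 72; P = 9/17; answer 9/17
Stage 2: A1 = 9/17; threaded value p + q = 26; r = -9; a(2) = 1*(-13) + 2*(-9) = -31; iterating: a(2)=-31, a(3)=-57, a(4)=-119, a(5)=-233, a(6)=-471, a(7)=-937, a(8)=-1879, a(9)=-3753; answer -3753
Stage 3: A2 = -3753; c = -10; cross terms: (-11*-10 - 34*-19)=756, (34*8 - 6*-10)=332, (6*27 - -16*8)=290, (-16*31 - -35*27)=449, (-35*21 - -26*31)=71, (-26*-19 - -11*21)=725; twice the area = |2623| = 2623; area = 2623/2; answer 2623/2
Stage 4: A3 = 2623/2; threaded value p + q = 2625; w = -24; remainder = value at the root: 7*(-24)^3 - 9*(-24)^2 + 6*(-24)^1 + 7 = (-96768) + (-5184) + (-144) + (7) = -102089; answer -102089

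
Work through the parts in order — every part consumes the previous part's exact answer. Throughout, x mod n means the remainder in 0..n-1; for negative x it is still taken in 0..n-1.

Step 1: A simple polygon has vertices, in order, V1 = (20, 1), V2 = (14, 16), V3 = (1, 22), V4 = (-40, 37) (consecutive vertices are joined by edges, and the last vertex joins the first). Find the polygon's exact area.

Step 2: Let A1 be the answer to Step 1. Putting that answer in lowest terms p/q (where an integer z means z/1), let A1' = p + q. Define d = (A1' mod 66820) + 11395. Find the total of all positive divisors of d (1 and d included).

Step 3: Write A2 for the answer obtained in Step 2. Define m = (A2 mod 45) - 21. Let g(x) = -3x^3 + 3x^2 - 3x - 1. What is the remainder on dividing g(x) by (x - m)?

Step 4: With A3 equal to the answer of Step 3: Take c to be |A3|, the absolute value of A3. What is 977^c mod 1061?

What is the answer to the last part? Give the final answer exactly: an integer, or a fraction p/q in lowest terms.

Step 1: cross terms: (20*16 - 14*1)=306, (14*22 - 1*16)=292, (1*37 - -40*22)=917, (-40*1 - 20*37)=-780; twice the area = |735| = 735; area = 735/2; answer 735/2
Step 2: A1 = 735/2; threaded value p + q = 737; d = 12132; 12132 = 2^2 * 3^2 * 337; sigma = (1 + 2 + 4) * (1 + 3 + 9) * (1 + 337) = 7 * 13 * 338 = 30758; answer 30758
Step 3: A2 = 30758; m = 2; remainder = value at the root: -3*(2)^3 + 3*(2)^2 - 3*(2)^1 - 1 = (-24) + (12) + (-6) + (-1) = -19; answer -19
Step 4: A3 = -19; c = 19; squarings mod 1061: 977^1=977, 977^2=690, 977^4=772, 977^8=763, 977^16=741; 977^19 = 977^1 * 977^2 * 977^16 = 920 (mod 1061); answer 920

920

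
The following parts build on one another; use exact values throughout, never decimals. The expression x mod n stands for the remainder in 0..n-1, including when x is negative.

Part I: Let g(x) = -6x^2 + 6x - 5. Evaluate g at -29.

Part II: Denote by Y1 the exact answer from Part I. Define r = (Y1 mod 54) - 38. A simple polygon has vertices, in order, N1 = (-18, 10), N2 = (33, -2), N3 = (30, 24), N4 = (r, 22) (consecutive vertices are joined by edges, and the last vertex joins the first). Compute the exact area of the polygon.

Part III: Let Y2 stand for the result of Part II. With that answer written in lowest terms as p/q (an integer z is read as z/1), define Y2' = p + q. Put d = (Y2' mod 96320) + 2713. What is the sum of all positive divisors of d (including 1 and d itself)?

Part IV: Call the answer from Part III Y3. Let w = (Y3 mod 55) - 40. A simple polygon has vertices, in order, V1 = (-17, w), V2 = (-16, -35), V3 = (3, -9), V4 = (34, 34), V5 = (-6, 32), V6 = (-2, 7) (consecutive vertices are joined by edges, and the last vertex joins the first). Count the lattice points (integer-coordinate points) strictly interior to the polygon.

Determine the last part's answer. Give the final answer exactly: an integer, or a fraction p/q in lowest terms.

1228

Part I: -6*(-29)^2 + 6*(-29)^1 - 5 = (-5046) + (-174) + (-5) = -5225; answer -5225
Part II: Y1 = -5225; r = -25; cross terms: (-18*-2 - 33*10)=-294, (33*24 - 30*-2)=852, (30*22 - -25*24)=1260, (-25*10 - -18*22)=146; twice the area = |1964| = 1964; area = 982; answer 982
Part III: Y2 = 982; threaded value p + q = 983; d = 3696; 3696 = 2^4 * 3 * 7 * 11; sigma = (1 + 2 + 4 + 8 + 16) * (1 + 3) * (1 + 7) * (1 + 11) = 31 * 4 * 8 * 12 = 11904; answer 11904
Part IV: Y3 = 11904; w = -16; cross terms: (-17*-35 - -16*-16)=339, (-16*-9 - 3*-35)=249, (3*34 - 34*-9)=408, (34*32 - -6*34)=1292, (-6*7 - -2*32)=22, (-2*-16 - -17*7)=151; twice the area = |2461| = 2461; area = 2461/2; boundary points = 1 + 1 + 1 + 2 + 1 + 1 = 7; strictly interior points = area - boundary/2 + 1 = 1228; answer 1228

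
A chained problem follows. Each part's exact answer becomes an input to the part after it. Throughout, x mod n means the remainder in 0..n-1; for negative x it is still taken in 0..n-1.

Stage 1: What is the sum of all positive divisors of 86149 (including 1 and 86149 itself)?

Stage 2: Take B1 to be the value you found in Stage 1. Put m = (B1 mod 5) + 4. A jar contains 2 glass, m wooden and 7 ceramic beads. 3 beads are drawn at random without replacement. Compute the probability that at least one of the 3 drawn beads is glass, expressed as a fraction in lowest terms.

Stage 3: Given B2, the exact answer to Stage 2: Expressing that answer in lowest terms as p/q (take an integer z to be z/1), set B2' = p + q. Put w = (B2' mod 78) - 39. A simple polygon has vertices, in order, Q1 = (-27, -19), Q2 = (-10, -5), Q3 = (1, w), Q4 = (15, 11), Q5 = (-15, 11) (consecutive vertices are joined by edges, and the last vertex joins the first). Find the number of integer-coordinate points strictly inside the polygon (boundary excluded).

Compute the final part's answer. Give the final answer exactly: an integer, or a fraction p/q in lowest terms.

Stage 1: 86149 = 7 * 31 * 397; sigma = (1 + 7) * (1 + 31) * (1 + 397) = 8 * 32 * 398 = 101888; answer 101888
Stage 2: B1 = 101888; m = 7; total draws C(16,3) = 560; complement C(14,3) = 364; favorable 560 - 364 = 196; P = 7/20; answer 7/20
Stage 3: B2 = 7/20; threaded value p + q = 27; w = -12; cross terms: (-27*-5 - -10*-19)=-55, (-10*-12 - 1*-5)=125, (1*11 - 15*-12)=191, (15*11 - -15*11)=330, (-15*-19 - -27*11)=582; twice the area = |1173| = 1173; area = 1173/2; boundary points = 1 + 1 + 1 + 30 + 6 = 39; strictly interior points = area - boundary/2 + 1 = 568; answer 568

568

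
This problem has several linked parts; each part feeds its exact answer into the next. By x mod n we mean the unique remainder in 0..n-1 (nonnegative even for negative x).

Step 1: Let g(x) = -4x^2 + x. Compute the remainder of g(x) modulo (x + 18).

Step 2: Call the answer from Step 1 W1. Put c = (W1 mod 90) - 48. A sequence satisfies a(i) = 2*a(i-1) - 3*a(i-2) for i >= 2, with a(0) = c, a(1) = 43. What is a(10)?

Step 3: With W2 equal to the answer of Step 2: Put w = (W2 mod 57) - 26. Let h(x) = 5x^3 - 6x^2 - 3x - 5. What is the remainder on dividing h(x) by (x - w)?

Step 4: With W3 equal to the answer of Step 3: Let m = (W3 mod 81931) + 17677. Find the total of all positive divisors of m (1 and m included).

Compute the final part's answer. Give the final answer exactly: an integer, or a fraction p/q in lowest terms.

Step 1: remainder = value at the root: -4*(-18)^2 + 1*(-18)^1 = (-1296) + (-18) = -1314; answer -1314
Step 2: W1 = -1314; c = -12; a(2) = 2*(43) - 3*(-12) = 122; iterating: a(2)=122, a(3)=115, a(4)=-136, a(5)=-617, a(6)=-826, a(7)=199, a(8)=2876, a(9)=5155, a(10)=1682; answer 1682
Step 3: W2 = 1682; w = 3; remainder = value at the root: 5*(3)^3 - 6*(3)^2 - 3*(3)^1 - 5 = (135) + (-54) + (-9) + (-5) = 67; answer 67
Step 4: W3 = 67; m = 17744; 17744 = 2^4 * 1109; sigma = (1 + 2 + 4 + 8 + 16) * (1 + 1109) = 31 * 1110 = 34410; answer 34410

34410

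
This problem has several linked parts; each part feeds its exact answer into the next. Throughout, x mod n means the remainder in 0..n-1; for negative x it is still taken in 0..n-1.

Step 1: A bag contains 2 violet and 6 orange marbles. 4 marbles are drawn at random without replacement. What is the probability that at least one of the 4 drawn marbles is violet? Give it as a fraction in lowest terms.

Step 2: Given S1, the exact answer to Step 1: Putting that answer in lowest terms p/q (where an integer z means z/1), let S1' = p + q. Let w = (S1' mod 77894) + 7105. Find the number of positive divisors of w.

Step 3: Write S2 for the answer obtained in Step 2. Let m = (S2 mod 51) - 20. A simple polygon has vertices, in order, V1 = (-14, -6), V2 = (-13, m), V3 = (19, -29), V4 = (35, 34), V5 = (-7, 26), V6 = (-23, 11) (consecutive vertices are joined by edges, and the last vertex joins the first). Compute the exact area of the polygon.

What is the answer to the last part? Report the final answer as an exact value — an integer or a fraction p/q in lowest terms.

4053/2

Step 1: total draws C(8,4) = 70; complement C(6,4) = 15; favorable 70 - 15 = 55; P = 11/14; answer 11/14
Step 2: S1 = 11/14; threaded value p + q = 25; w = 7130; 7130 = 2 * 5 * 23 * 31; number of divisors = (1+1) * (1+1) * (1+1) * (1+1) = 16; answer 16
Step 3: S2 = 16; m = -4; cross terms: (-14*-4 - -13*-6)=-22, (-13*-29 - 19*-4)=453, (19*34 - 35*-29)=1661, (35*26 - -7*34)=1148, (-7*11 - -23*26)=521, (-23*-6 - -14*11)=292; twice the area = |4053| = 4053; area = 4053/2; answer 4053/2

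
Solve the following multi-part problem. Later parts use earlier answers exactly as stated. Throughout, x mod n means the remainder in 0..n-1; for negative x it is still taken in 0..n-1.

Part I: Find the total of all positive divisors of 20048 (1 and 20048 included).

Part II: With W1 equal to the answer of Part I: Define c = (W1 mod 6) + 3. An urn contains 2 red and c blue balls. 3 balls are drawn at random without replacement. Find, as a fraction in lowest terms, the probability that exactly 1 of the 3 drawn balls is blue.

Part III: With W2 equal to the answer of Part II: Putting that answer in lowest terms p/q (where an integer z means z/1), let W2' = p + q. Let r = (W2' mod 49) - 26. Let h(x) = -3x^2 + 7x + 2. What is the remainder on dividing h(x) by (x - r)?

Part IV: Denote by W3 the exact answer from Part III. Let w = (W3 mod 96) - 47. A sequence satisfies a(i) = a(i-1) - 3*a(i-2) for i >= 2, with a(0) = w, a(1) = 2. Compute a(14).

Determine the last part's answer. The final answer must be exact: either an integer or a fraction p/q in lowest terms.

Part I: 20048 = 2^4 * 7 * 179; sigma = (1 + 2 + 4 + 8 + 16) * (1 + 7) * (1 + 179) = 31 * 8 * 180 = 44640; answer 44640
Part II: W1 = 44640; c = 3; total draws C(5,3) = 10; favorable C(3,1)*C(2,2) = 3; P = 3/10; answer 3/10
Part III: W2 = 3/10; threaded value p + q = 13; r = -13; remainder = value at the root: -3*(-13)^2 + 7*(-13)^1 + 2 = (-507) + (-91) + (2) = -596; answer -596
Part IV: W3 = -596; w = 29; a(2) = 1*(2) - 3*(29) = -85; iterating: a(2)=-85, a(3)=-91, a(4)=164, a(5)=437, a(6)=-55, a(7)=-1366, a(8)=-1201, a(9)=2897, a(10)=6500, a(11)=-2191, a(12)=-21691, a(13)=-15118, a(14)=49955; answer 49955

49955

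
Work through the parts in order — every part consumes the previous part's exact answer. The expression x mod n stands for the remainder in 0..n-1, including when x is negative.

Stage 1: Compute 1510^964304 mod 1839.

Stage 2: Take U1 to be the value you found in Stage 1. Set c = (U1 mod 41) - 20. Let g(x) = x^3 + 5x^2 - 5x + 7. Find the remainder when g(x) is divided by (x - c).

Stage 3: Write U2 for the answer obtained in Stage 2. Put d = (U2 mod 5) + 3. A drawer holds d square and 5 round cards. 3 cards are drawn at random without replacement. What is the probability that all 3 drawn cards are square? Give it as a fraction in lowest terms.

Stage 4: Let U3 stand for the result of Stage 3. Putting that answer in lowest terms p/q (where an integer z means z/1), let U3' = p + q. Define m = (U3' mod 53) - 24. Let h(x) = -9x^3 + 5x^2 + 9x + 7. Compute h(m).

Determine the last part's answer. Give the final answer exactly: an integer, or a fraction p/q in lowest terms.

Stage 1: squarings mod 1839: 1510^1=1510, 1510^2=1579, 1510^4=1396, 1510^8=1315, 1510^16=565, 1510^32=1078, 1510^64=1675, 1510^128=1150, 1510^256=259, 1510^512=877, 1510^1024=427, 1510^2048=268, 1510^4096=103, 1510^8192=1414, 1510^16384=403, 1510^32768=577, 1510^65536=70, 1510^131072=1222, 1510^262144=16, 1510^524288=256; 1510^964304 = 1510^16 * 1510^64 * 1510^128 * 1510^512 * 1510^1024 * 1510^4096 * 1510^8192 * 1510^32768 * 1510^131072 * 1510^262144 * 1510^524288 = 115 (mod 1839); answer 115
Stage 2: U1 = 115; c = 13; remainder = value at the root: 1*(13)^3 + 5*(13)^2 - 5*(13)^1 + 7 = (2197) + (845) + (-65) + (7) = 2984; answer 2984
Stage 3: U2 = 2984; d = 7; total draws C(12,3) = 220; favorable C(7,3) = 35; P = 7/44; answer 7/44
Stage 4: U3 = 7/44; threaded value p + q = 51; m = 27; -9*(27)^3 + 5*(27)^2 + 9*(27)^1 + 7 = (-177147) + (3645) + (243) + (7) = -173252; answer -173252

-173252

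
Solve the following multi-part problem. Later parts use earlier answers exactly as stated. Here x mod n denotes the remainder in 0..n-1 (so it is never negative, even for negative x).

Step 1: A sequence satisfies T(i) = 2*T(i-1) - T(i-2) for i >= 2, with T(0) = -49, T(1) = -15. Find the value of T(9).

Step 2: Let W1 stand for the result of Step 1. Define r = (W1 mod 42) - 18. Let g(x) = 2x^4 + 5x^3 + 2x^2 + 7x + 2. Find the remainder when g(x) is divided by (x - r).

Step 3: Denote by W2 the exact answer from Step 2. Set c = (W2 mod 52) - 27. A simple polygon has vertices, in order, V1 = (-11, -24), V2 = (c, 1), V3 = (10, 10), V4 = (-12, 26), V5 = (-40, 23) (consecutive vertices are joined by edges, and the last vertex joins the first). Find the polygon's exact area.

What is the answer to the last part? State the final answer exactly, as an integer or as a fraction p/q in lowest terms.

743

Step 1: T(2) = 2*(-15) - 1*(-49) = 19; iterating: T(2)=19, T(3)=53, T(4)=87, T(5)=121, T(6)=155, T(7)=189, T(8)=223, T(9)=257; answer 257
Step 2: W1 = 257; r = -13; remainder = value at the root: 2*(-13)^4 + 5*(-13)^3 + 2*(-13)^2 + 7*(-13)^1 + 2 = (57122) + (-10985) + (338) + (-91) + (2) = 46386; answer 46386
Step 3: W2 = 46386; c = -25; cross terms: (-11*1 - -25*-24)=-611, (-25*10 - 10*1)=-260, (10*26 - -12*10)=380, (-12*23 - -40*26)=764, (-40*-24 - -11*23)=1213; twice the area = |1486| = 1486; area = 743; answer 743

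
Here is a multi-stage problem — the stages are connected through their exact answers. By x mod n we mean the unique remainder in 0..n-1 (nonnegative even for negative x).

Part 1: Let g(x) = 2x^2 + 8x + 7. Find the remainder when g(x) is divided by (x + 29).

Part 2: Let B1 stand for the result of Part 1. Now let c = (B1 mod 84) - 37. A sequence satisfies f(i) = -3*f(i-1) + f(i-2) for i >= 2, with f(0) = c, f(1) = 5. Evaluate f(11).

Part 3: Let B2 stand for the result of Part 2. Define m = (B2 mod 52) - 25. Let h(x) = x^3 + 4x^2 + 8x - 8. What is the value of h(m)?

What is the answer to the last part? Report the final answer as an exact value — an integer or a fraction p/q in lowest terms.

-1256

Part 1: remainder = value at the root: 2*(-29)^2 + 8*(-29)^1 + 7 = (1682) + (-232) + (7) = 1457; answer 1457
Part 2: B1 = 1457; c = -8; f(2) = -3*(5) + 1*(-8) = -23; iterating: f(2)=-23, f(3)=74, f(4)=-245, f(5)=809, f(6)=-2672, f(7)=8825, f(8)=-29147, f(9)=96266, f(10)=-317945, f(11)=1050101; answer 1050101
Part 3: B2 = 1050101; m = -12; 1*(-12)^3 + 4*(-12)^2 + 8*(-12)^1 - 8 = (-1728) + (576) + (-96) + (-8) = -1256; answer -1256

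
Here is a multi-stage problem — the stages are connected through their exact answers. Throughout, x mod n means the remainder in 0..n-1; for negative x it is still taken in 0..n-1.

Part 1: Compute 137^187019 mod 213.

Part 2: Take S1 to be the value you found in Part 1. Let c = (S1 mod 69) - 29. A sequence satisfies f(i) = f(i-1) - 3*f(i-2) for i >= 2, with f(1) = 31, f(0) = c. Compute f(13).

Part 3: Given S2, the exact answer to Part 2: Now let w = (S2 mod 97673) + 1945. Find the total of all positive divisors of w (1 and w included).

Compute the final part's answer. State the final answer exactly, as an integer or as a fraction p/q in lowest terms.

102714

Part 1: squarings mod 213: 137^1=137, 137^2=25, 137^4=199, 137^8=196, 137^16=76, 137^32=25, 137^64=199, 137^128=196, 137^256=76, 137^512=25, 137^1024=199, 137^2048=196, 137^4096=76, 137^8192=25, 137^16384=199, 137^32768=196, 137^65536=76, 137^131072=25; 137^187019 = 137^1 * 137^2 * 137^8 * 137^128 * 137^512 * 137^2048 * 137^4096 * 137^16384 * 137^32768 * 137^131072 = 14 (mod 213); answer 14
Part 2: S1 = 14; c = -15; f(2) = 1*(31) - 3*(-15) = 76; iterating: f(2)=76, f(3)=-17, f(4)=-245, f(5)=-194, f(6)=541, f(7)=1123, f(8)=-500, f(9)=-3869, f(10)=-2369, f(11)=9238, f(12)=16345, f(13)=-11369; answer -11369
Part 3: S2 = -11369; w = 88249; 88249 = 7^2 * 1801; sigma = (1 + 7 + 49) * (1 + 1801) = 57 * 1802 = 102714; answer 102714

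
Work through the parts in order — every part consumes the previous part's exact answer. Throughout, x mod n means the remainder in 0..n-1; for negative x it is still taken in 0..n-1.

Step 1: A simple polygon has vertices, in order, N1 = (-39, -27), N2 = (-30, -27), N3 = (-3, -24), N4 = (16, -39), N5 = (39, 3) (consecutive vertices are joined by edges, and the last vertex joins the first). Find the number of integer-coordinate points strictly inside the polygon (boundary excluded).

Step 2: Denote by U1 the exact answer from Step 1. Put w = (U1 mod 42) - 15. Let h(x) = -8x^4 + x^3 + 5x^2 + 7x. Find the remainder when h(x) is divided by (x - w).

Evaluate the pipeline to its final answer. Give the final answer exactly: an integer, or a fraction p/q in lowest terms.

Step 1: cross terms: (-39*-27 - -30*-27)=243, (-30*-24 - -3*-27)=639, (-3*-39 - 16*-24)=501, (16*3 - 39*-39)=1569, (39*-27 - -39*3)=-936; twice the area = |2016| = 2016; area = 1008; boundary points = 9 + 3 + 1 + 1 + 6 = 20; strictly interior points = area - boundary/2 + 1 = 999; answer 999
Step 2: U1 = 999; w = 18; remainder = value at the root: -8*(18)^4 + 1*(18)^3 + 5*(18)^2 + 7*(18)^1 = (-839808) + (5832) + (1620) + (126) = -832230; answer -832230

-832230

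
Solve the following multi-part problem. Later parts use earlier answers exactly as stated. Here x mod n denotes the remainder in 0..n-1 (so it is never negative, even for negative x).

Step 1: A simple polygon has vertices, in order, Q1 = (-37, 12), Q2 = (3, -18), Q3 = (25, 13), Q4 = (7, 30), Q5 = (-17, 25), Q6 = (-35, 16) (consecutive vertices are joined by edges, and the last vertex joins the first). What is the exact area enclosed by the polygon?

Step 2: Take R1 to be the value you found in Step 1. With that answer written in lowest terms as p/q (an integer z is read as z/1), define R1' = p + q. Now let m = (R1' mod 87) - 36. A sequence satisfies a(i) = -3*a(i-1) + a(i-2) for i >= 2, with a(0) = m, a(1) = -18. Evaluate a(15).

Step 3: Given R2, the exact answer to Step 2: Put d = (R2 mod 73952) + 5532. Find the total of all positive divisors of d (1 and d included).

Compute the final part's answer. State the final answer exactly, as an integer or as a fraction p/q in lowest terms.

Step 1: cross terms: (-37*-18 - 3*12)=630, (3*13 - 25*-18)=489, (25*30 - 7*13)=659, (7*25 - -17*30)=685, (-17*16 - -35*25)=603, (-35*12 - -37*16)=172; twice the area = |3238| = 3238; area = 1619; answer 1619
Step 2: R1 = 1619; threaded value p + q = 1620; m = 18; a(2) = -3*(-18) + 1*(18) = 72; iterating: a(2)=72, a(3)=-234, a(4)=774, a(5)=-2556, a(6)=8442, a(7)=-27882, a(8)=92088, a(9)=-304146, a(10)=1004526, a(11)=-3317724, a(12)=10957698, a(13)=-36190818, a(14)=119530152, a(15)=-394781274; answer -394781274
Step 3: R2 = -394781274; d = 53986; 53986 = 2 * 26993; sigma = (1 + 2) * (1 + 26993) = 3 * 26994 = 80982; answer 80982

80982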